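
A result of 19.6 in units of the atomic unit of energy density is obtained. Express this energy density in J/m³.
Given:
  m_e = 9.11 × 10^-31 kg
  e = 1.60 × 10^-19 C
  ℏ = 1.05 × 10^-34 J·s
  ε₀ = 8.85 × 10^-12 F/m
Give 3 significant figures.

5.91 × 10^14 J/m³

One atomic unit of energy density: u_au = E_h/a₀³ = m_e⁴e¹⁰/((4πε₀)⁵ℏ⁸) = 3.01 × 10^13 J/m³.
19.6 × 3.01 × 10^13 J/m³ = 5.91 × 10^14 J/m³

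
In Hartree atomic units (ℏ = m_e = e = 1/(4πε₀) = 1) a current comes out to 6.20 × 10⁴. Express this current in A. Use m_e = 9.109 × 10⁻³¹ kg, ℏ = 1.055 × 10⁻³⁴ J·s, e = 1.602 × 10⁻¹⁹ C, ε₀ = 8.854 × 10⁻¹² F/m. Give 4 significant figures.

409.9 A

One atomic unit of electric current: I_au = e E_h/ℏ = m_e e⁵/((4πε₀)²ℏ³) = 6.612 × 10⁻³ A.
6.20 × 10⁴ × 6.612 × 10⁻³ A = 409.9 A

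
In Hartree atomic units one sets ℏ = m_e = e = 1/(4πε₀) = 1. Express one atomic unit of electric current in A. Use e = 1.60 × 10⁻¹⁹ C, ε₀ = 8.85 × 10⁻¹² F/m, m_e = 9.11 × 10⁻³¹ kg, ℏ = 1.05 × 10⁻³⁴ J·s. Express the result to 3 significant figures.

6.67 × 10⁻³ A

I_au = e E_h/ℏ = m_e e⁵/((4πε₀)²ℏ³)
E_h = 4.38 × 10⁻¹⁸ J
e·E_h/ℏ = 6.67 × 10⁻³ A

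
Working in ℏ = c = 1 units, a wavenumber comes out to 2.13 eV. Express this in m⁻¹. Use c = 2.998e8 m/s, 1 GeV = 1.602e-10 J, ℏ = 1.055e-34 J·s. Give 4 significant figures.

Inverse length is [E]/(ℏc).
1 GeV → 1/(ℏc) × (1 GeV in J) = 5.065e15 m⁻¹.
Convert the energy scale: 2.13 eV = 2.13e-9 GeV.
Result: 2.13e-9 × 5.065e15 = 1.079e7 m⁻¹.

1.079e7 m⁻¹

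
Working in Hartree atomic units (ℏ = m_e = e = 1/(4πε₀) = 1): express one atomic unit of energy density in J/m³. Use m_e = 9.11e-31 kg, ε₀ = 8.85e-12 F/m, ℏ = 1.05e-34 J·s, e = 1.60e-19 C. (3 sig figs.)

3.01e13 J/m³

Dimensional analysis gives u_au = E_h/a₀³ = m_e⁴e¹⁰/((4πε₀)⁵ℏ⁸).
E_h = 4.38e-18 J
a₀ = 5.26e-11 m
E_h/a₀³ = 3.01e13 J/m³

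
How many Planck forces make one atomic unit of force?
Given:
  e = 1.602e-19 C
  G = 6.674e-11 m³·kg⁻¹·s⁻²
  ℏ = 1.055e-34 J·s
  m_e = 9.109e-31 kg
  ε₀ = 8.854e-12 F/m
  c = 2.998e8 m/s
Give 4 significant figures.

6.791e-52

atomic unit of force: F_au = E_h/a₀ = m_e²e⁶/((4πε₀)³ℏ⁴) = 8.220e-8 N
Planck force: F_P = c⁴/G = 1.210e44 N
ratio = 8.220e-8 / 1.210e44 = 6.791e-52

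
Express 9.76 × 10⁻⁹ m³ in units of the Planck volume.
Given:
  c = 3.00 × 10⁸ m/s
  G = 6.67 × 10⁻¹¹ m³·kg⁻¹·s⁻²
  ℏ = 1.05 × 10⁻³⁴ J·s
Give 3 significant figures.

Planck volume: V_P = (ℏG/c³)^(3/2) = 4.18 × 10⁻¹⁰⁵ m³.
9.76 × 10⁻⁹ / 4.18 × 10⁻¹⁰⁵ = 2.34 × 10⁹⁶

2.34 × 10⁹⁶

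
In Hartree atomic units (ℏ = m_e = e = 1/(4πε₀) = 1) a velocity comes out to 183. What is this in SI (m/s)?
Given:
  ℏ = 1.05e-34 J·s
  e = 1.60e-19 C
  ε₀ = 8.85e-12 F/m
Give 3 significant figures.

4.01e8 m/s

One atomic unit of velocity: v_au = e²/(4πε₀ℏ) = 2.19e6 m/s.
183 × 2.19e6 m/s = 4.01e8 m/s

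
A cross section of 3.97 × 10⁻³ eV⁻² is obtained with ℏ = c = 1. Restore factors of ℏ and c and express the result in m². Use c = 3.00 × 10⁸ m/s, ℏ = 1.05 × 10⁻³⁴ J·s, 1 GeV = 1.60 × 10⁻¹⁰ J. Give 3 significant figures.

Area is [L]² = [E]⁻²·(ℏc)²; restore (ℏc)².
1 GeV⁻² → (ℏc)² × (1 GeV in J)⁻² = 3.88 × 10⁻³² m².
Convert the energy scale: 3.97 × 10⁻³ eV⁻² = 3.97 × 10¹⁵ GeV⁻².
Result: 3.97 × 10¹⁵ × 3.88 × 10⁻³² = 1.54 × 10⁻¹⁶ m².

1.54 × 10⁻¹⁶ m²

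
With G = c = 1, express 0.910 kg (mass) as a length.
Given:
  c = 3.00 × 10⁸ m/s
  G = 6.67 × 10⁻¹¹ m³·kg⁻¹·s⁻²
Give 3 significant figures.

In G = c = 1 units mass has dimensions of length; the conversion factor is G/c².
0.910 kg × (G/c²) = 6.74 × 10⁻²⁸ m

6.74 × 10⁻²⁸ m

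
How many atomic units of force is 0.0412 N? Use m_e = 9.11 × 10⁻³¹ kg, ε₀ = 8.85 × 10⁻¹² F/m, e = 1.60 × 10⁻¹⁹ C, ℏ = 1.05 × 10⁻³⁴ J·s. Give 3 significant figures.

4.95 × 10⁵

atomic unit of force: F_au = E_h/a₀ = m_e²e⁶/((4πε₀)³ℏ⁴) = 8.33 × 10⁻⁸ N.
0.0412 / 8.33 × 10⁻⁸ = 4.95 × 10⁵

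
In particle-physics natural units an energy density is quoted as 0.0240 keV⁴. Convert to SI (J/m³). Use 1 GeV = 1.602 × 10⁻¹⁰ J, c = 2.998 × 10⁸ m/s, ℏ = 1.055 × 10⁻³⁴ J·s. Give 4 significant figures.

[E]/[L]³ = [E]⁴/(ℏc)³; restore (ℏc)⁻³.
1 GeV⁴ → 1/(ℏc)³ × (1 GeV in J)⁴ = 2.082 × 10³⁷ J/m³.
Convert the energy scale: 0.0240 keV⁴ = 2.40 × 10⁻²⁶ GeV⁴.
Result: 2.40 × 10⁻²⁶ × 2.082 × 10³⁷ = 4.996 × 10¹¹ J/m³.

4.996 × 10¹¹ J/m³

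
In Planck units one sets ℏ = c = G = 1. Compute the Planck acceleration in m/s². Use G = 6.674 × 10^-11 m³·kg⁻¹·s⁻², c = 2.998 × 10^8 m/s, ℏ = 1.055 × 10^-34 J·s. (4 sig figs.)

5.560 × 10^51 m/s²

a_P = √(c⁷/(ℏG))
  = √(3.092 × 10^103)
  = 5.560 × 10^51 m/s²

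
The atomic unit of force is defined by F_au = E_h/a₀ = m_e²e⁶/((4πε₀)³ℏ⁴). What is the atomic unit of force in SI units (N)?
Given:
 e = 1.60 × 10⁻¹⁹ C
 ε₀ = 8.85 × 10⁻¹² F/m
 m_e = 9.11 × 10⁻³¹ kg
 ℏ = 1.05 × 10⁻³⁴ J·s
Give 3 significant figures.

8.33 × 10⁻⁸ N

F_au = E_h/a₀ = m_e²e⁶/((4πε₀)³ℏ⁴)
E_h = 4.38 × 10⁻¹⁸ J
a₀ = 5.26 × 10⁻¹¹ m
E_h/a₀ = 8.33 × 10⁻⁸ N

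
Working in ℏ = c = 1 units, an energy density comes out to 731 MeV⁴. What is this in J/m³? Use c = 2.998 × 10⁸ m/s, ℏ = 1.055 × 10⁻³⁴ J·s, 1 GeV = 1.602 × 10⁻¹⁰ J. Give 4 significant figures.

[E]/[L]³ = [E]⁴/(ℏc)³; restore (ℏc)⁻³.
1 GeV⁴ → 1/(ℏc)³ × (1 GeV in J)⁴ = 2.082 × 10³⁷ J/m³.
Convert the energy scale: 731 MeV⁴ = 7.31 × 10⁻¹⁰ GeV⁴.
Result: 7.31 × 10⁻¹⁰ × 2.082 × 10³⁷ = 1.522 × 10²⁸ J/m³.

1.522 × 10²⁸ J/m³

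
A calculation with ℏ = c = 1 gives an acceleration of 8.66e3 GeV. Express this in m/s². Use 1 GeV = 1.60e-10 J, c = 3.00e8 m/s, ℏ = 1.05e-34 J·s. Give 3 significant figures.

3.96e36 m/s²

Acceleration is [L]/[T]² = c·[E]/ℏ.
1 GeV → c/ℏ × (1 GeV in J) = 4.57e32 m/s².
Result: 8.66e3 × 4.57e32 = 3.96e36 m/s².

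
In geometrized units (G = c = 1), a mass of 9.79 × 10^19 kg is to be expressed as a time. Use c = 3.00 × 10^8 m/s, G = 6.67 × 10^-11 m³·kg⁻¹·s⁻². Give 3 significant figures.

Mass → time via G/c³.
9.79 × 10^19 kg × (G/c³) = 2.42 × 10^-16 s

2.42 × 10^-16 s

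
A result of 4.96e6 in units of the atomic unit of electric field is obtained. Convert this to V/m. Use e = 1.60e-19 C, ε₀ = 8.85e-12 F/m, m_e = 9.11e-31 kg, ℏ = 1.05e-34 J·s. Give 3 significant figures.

One atomic unit of electric field: E_au = E_h/(e a₀) = m_e²e⁵/((4πε₀)³ℏ⁴) = 5.20e11 V/m.
4.96e6 × 5.20e11 V/m = 2.58e18 V/m

2.58e18 V/m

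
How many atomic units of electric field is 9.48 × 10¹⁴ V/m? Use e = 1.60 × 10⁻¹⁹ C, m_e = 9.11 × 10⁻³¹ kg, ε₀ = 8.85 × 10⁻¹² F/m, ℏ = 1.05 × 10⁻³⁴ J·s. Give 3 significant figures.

atomic unit of electric field: E_au = E_h/(e a₀) = m_e²e⁵/((4πε₀)³ℏ⁴) = 5.20 × 10¹¹ V/m.
9.48 × 10¹⁴ / 5.20 × 10¹¹ = 1.82 × 10³

1.82 × 10³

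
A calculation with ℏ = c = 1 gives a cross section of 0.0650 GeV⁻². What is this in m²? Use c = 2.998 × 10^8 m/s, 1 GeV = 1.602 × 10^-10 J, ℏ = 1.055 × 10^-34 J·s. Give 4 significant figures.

Area is [L]² = [E]⁻²·(ℏc)²; restore (ℏc)².
1 GeV⁻² → (ℏc)² × (1 GeV in J)⁻² = 3.898 × 10^-32 m².
Result: 0.0650 × 3.898 × 10^-32 = 2.534 × 10^-33 m².

2.534 × 10^-33 m²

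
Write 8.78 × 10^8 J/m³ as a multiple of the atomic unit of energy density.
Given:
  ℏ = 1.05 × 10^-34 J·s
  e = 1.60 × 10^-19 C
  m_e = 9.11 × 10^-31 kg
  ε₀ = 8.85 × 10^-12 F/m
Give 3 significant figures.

2.91 × 10^-5

atomic unit of energy density: u_au = E_h/a₀³ = m_e⁴e¹⁰/((4πε₀)⁵ℏ⁸) = 3.01 × 10^13 J/m³.
8.78 × 10^8 / 3.01 × 10^13 = 2.91 × 10^-5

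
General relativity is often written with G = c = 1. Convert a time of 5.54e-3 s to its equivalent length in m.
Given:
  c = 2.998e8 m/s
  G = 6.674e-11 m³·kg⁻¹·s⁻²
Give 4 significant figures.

1.661e6 m

Time → length via c.
5.54e-3 s × (c) = 1.661e6 m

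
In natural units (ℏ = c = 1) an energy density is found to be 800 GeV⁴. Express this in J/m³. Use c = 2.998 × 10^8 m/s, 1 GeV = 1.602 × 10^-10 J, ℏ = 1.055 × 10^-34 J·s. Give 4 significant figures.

1.665 × 10^40 J/m³

[E]/[L]³ = [E]⁴/(ℏc)³; restore (ℏc)⁻³.
1 GeV⁴ → 1/(ℏc)³ × (1 GeV in J)⁴ = 2.082 × 10^37 J/m³.
Result: 800 × 2.082 × 10^37 = 1.665 × 10^40 J/m³.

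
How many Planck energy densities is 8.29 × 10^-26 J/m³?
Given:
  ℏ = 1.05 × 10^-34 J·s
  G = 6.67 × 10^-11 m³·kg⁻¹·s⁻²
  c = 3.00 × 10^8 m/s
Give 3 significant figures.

Planck energy density: u_P = c⁷/(ℏG²) = 4.68 × 10^113 J/m³.
8.29 × 10^-26 / 4.68 × 10^113 = 1.77 × 10^-139

1.77 × 10^-139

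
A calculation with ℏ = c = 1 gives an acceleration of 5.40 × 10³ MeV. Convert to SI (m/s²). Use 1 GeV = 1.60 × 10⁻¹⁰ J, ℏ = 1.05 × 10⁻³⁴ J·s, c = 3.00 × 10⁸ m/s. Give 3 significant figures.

Acceleration is [L]/[T]² = c·[E]/ℏ.
1 GeV → c/ℏ × (1 GeV in J) = 4.57 × 10³² m/s².
Convert the energy scale: 5.40 × 10³ MeV = 5.40 GeV.
Result: 5.40 × 4.57 × 10³² = 2.47 × 10³³ m/s².

2.47 × 10³³ m/s²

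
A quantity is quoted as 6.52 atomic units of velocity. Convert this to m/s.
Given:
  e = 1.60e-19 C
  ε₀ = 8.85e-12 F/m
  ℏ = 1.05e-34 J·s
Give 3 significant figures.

1.43e7 m/s

One atomic unit of velocity: v_au = e²/(4πε₀ℏ) = 2.19e6 m/s.
6.52 × 2.19e6 m/s = 1.43e7 m/s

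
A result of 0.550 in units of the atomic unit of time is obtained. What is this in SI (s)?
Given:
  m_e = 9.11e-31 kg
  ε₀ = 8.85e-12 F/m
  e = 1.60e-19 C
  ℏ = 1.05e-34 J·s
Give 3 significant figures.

1.32e-17 s

One atomic unit of time: τ_au = (4πε₀)²ℏ³/(m_e e⁴) = 2.40e-17 s.
0.550 × 2.40e-17 s = 1.32e-17 s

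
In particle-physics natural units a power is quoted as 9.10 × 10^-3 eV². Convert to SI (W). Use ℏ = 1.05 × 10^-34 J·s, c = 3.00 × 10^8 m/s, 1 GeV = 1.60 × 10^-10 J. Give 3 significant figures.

2.22 × 10^-6 W

Power is [E]/[T] = [E]²/ℏ.
1 GeV² → 1/ℏ × (1 GeV in J)² = 2.44 × 10^14 W.
Convert the energy scale: 9.10 × 10^-3 eV² = 9.10 × 10^-21 GeV².
Result: 9.10 × 10^-21 × 2.44 × 10^14 = 2.22 × 10^-6 W.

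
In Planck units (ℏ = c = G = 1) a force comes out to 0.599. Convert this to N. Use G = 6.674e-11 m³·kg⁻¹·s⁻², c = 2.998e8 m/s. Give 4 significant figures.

7.250e43 N

One Planck force: F_P = c⁴/G = 1.210e44 N.
0.599 × 1.210e44 N = 7.250e43 N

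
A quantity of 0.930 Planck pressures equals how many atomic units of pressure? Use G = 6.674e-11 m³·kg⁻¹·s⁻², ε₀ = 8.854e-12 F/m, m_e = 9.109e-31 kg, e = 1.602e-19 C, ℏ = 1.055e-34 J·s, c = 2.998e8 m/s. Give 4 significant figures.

Planck pressure: p_P = c⁷/(ℏG²) = 4.632e113 Pa
atomic unit of pressure: P_au = E_h/a₀³ = m_e⁴e¹⁰/((4πε₀)⁵ℏ⁸) = 2.929e13 Pa
0.930 × 4.632e113 / 2.929e13 = 1.471e100

1.471e100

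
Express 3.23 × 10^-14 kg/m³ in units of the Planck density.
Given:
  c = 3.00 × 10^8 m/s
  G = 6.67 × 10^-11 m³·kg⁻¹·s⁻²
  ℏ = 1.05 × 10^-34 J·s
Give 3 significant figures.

6.21 × 10^-111

Planck density: ρ_P = c⁵/(ℏG²) = 5.20 × 10^96 kg/m³.
3.23 × 10^-14 / 5.20 × 10^96 = 6.21 × 10^-111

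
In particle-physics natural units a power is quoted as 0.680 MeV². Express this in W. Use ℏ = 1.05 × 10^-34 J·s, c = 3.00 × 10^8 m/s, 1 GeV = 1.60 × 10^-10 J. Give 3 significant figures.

1.66 × 10^8 W

Power is [E]/[T] = [E]²/ℏ.
1 GeV² → 1/ℏ × (1 GeV in J)² = 2.44 × 10^14 W.
Convert the energy scale: 0.680 MeV² = 6.80 × 10^-7 GeV².
Result: 6.80 × 10^-7 × 2.44 × 10^14 = 1.66 × 10^8 W.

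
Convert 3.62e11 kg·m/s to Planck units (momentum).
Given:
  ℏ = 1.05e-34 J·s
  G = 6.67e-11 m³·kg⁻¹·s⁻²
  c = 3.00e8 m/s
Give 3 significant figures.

Planck momentum: p_P = √(ℏc³/G) = 6.52 kg·m/s.
3.62e11 / 6.52 = 5.55e10

5.55e10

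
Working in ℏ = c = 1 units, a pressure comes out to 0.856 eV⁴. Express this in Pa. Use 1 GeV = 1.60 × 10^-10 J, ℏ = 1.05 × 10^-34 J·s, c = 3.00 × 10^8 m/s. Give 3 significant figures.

17.9 Pa

Pressure is [E]/[L]³ = [E]⁴/(ℏc)³.
1 GeV⁴ → 1/(ℏc)³ × (1 GeV in J)⁴ = 2.10 × 10^37 Pa.
Convert the energy scale: 0.856 eV⁴ = 8.56 × 10^-37 GeV⁴.
Result: 8.56 × 10^-37 × 2.10 × 10^37 = 17.9 Pa.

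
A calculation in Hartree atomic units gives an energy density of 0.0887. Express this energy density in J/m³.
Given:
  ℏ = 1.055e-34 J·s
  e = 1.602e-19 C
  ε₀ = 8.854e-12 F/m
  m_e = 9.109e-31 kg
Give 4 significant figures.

One atomic unit of energy density: u_au = E_h/a₀³ = m_e⁴e¹⁰/((4πε₀)⁵ℏ⁸) = 2.929e13 J/m³.
0.0887 × 2.929e13 J/m³ = 2.598e12 J/m³

2.598e12 J/m³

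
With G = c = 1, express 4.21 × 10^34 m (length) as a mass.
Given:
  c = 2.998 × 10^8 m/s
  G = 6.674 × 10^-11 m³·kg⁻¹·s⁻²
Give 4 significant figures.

5.670 × 10^61 kg

Length → mass via c²/G.
4.21 × 10^34 m × (c²/G) = 5.670 × 10^61 kg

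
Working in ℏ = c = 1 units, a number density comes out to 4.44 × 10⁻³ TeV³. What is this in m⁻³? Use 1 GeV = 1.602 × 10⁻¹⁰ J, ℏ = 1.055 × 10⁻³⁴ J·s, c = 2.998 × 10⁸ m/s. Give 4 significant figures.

Number density is [L]⁻³ = [E]³/(ℏc)³.
1 GeV³ → 1/(ℏc)³ × (1 GeV in J)³ = 1.299 × 10⁴⁷ m⁻³.
Convert the energy scale: 4.44 × 10⁻³ TeV³ = 4.44 × 10⁶ GeV³.
Result: 4.44 × 10⁶ × 1.299 × 10⁴⁷ = 5.769 × 10⁵³ m⁻³.

5.769 × 10⁵³ m⁻³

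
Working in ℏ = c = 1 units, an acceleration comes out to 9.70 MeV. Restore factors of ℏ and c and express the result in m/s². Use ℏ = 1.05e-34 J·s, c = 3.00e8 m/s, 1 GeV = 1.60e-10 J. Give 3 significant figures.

Acceleration is [L]/[T]² = c·[E]/ℏ.
1 GeV → c/ℏ × (1 GeV in J) = 4.57e32 m/s².
Convert the energy scale: 9.70 MeV = 9.70e-3 GeV.
Result: 9.70e-3 × 4.57e32 = 4.43e30 m/s².

4.43e30 m/s²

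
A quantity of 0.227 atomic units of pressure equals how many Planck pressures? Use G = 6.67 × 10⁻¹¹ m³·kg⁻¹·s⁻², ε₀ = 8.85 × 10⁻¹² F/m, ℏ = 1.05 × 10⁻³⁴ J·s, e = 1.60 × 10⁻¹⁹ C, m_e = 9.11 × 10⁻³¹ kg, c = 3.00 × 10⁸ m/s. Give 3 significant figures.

1.46 × 10⁻¹⁰¹

atomic unit of pressure: P_au = E_h/a₀³ = m_e⁴e¹⁰/((4πε₀)⁵ℏ⁸) = 3.01 × 10¹³ Pa
Planck pressure: p_P = c⁷/(ℏG²) = 4.68 × 10¹¹³ Pa
0.227 × 3.01 × 10¹³ / 4.68 × 10¹¹³ = 1.46 × 10⁻¹⁰¹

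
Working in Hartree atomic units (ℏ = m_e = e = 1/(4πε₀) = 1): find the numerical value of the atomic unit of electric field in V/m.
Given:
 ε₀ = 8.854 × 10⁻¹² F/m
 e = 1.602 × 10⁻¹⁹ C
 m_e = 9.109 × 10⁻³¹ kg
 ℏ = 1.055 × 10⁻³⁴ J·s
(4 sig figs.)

The unique combination of the constants set to 1 with dimensions of electric field is E_au = E_h/(e a₀) = m_e²e⁵/((4πε₀)³ℏ⁴).
E_h = 4.354 × 10⁻¹⁸ J
a₀ = 5.297 × 10⁻¹¹ m
E_h/(e·a₀) = 5.131 × 10¹¹ V/m

5.131 × 10¹¹ V/m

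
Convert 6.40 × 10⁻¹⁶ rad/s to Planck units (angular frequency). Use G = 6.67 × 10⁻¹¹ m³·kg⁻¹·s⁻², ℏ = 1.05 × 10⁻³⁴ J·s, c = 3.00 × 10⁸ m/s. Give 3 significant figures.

3.44 × 10⁻⁵⁹

Planck angular frequency: ω_P = √(c⁵/(ℏG)) = 1.86 × 10⁴³ rad/s.
6.40 × 10⁻¹⁶ / 1.86 × 10⁴³ = 3.44 × 10⁻⁵⁹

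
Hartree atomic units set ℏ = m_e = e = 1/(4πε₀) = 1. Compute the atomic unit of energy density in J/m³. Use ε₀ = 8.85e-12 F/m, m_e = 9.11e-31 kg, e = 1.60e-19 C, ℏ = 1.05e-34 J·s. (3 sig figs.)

From ℏ = m_e = e = 1/(4πε₀) = 1 the energy density scale is u_au = E_h/a₀³ = m_e⁴e¹⁰/((4πε₀)⁵ℏ⁸).
E_h = 4.38e-18 J
a₀ = 5.26e-11 m
E_h/a₀³ = 3.01e13 J/m³

3.01e13 J/m³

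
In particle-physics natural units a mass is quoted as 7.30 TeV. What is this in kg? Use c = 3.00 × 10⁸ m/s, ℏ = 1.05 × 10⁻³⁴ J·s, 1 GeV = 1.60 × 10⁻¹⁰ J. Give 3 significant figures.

1.30 × 10⁻²³ kg

Mass is [E]/c²; divide by c².
1 GeV → 1/c² × (1 GeV in J) = 1.78 × 10⁻²⁷ kg.
Convert the energy scale: 7.30 TeV = 7.30 × 10³ GeV.
Result: 7.30 × 10³ × 1.78 × 10⁻²⁷ = 1.30 × 10⁻²³ kg.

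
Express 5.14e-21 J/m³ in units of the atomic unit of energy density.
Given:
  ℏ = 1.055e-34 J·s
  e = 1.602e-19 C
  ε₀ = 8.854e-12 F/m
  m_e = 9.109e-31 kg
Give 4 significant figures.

atomic unit of energy density: u_au = E_h/a₀³ = m_e⁴e¹⁰/((4πε₀)⁵ℏ⁸) = 2.929e13 J/m³.
5.14e-21 / 2.929e13 = 1.755e-34

1.755e-34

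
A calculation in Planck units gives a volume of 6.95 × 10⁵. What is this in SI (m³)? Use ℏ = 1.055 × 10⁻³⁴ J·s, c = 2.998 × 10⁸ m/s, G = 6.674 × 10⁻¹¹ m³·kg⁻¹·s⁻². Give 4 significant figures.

One Planck volume: V_P = (ℏG/c³)^(3/2) = 4.224 × 10⁻¹⁰⁵ m³.
6.95 × 10⁵ × 4.224 × 10⁻¹⁰⁵ m³ = 2.936 × 10⁻⁹⁹ m³

2.936 × 10⁻⁹⁹ m³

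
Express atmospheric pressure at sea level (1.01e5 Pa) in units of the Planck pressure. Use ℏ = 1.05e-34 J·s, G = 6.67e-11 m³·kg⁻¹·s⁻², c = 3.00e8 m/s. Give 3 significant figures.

Planck pressure: p_P = c⁷/(ℏG²) = 4.68e113 Pa.
1.01e5 / 4.68e113 = 2.16e-109

2.16e-109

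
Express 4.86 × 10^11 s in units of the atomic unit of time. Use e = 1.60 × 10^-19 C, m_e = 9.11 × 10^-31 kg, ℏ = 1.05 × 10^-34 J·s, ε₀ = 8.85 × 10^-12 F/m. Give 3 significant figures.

2.03 × 10^28

atomic unit of time: τ_au = (4πε₀)²ℏ³/(m_e e⁴) = 2.40 × 10^-17 s.
4.86 × 10^11 / 2.40 × 10^-17 = 2.03 × 10^28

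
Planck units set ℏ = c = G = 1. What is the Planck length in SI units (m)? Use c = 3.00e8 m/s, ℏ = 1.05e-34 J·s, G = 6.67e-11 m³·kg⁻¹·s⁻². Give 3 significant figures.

1.61e-35 m

From ℏ = c = G = 1 the length scale is ℓ_P = √(ℏG/c³).
  = √(2.59e-70)
  = 1.61e-35 m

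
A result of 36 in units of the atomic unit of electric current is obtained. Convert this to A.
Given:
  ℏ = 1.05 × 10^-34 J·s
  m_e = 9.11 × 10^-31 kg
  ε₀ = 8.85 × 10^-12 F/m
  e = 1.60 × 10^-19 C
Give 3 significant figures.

0.240 A

One atomic unit of electric current: I_au = e E_h/ℏ = m_e e⁵/((4πε₀)²ℏ³) = 6.67 × 10^-3 A.
36 × 6.67 × 10^-3 A = 0.240 A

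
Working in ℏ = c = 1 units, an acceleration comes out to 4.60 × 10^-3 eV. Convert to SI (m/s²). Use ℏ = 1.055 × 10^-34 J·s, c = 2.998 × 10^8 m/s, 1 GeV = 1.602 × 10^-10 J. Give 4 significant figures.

2.094 × 10^21 m/s²

Acceleration is [L]/[T]² = c·[E]/ℏ.
1 GeV → c/ℏ × (1 GeV in J) = 4.552 × 10^32 m/s².
Convert the energy scale: 4.60 × 10^-3 eV = 4.60 × 10^-12 GeV.
Result: 4.60 × 10^-12 × 4.552 × 10^32 = 2.094 × 10^21 m/s².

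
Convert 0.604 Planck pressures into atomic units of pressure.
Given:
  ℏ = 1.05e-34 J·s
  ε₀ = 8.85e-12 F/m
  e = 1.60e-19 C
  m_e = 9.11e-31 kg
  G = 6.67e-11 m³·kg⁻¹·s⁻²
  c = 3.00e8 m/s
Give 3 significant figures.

Planck pressure: p_P = c⁷/(ℏG²) = 4.68e113 Pa
atomic unit of pressure: P_au = E_h/a₀³ = m_e⁴e¹⁰/((4πε₀)⁵ℏ⁸) = 3.01e13 Pa
0.604 × 4.68e113 / 3.01e13 = 9.39e99

9.39e99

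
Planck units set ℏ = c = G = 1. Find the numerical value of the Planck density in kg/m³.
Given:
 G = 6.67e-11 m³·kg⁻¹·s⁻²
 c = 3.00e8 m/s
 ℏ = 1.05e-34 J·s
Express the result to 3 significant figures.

The unique combination of the constants set to 1 with dimensions of density is ρ_P = c⁵/(ℏG²).
  = 2.43e42 / 4.67e-55
  = 5.20e96 kg/m³

5.20e96 kg/m³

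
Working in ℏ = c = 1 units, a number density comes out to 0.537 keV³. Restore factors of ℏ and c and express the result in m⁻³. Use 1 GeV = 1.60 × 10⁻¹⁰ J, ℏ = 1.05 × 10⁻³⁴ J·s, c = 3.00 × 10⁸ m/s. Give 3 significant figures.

Number density is [L]⁻³ = [E]³/(ℏc)³.
1 GeV³ → 1/(ℏc)³ × (1 GeV in J)³ = 1.31 × 10⁴⁷ m⁻³.
Convert the energy scale: 0.537 keV³ = 5.37 × 10⁻¹⁹ GeV³.
Result: 5.37 × 10⁻¹⁹ × 1.31 × 10⁴⁷ = 7.04 × 10²⁸ m⁻³.

7.04 × 10²⁸ m⁻³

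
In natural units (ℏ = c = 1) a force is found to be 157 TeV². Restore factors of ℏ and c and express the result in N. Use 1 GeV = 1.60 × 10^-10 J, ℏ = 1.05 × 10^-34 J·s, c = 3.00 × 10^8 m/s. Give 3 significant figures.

1.28 × 10^14 N

Force is [E]/[L] = [E]²/(ℏc); restore (ℏc)⁻¹.
1 GeV² → 1/(ℏc) × (1 GeV in J)² = 8.13 × 10^5 N.
Convert the energy scale: 157 TeV² = 1.57 × 10^8 GeV².
Result: 1.57 × 10^8 × 8.13 × 10^5 = 1.28 × 10^14 N.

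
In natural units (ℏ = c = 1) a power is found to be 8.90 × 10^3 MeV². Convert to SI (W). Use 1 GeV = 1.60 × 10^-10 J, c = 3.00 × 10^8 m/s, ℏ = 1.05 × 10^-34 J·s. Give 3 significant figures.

2.17 × 10^12 W

Power is [E]/[T] = [E]²/ℏ.
1 GeV² → 1/ℏ × (1 GeV in J)² = 2.44 × 10^14 W.
Convert the energy scale: 8.90 × 10^3 MeV² = 8.90 × 10^-3 GeV².
Result: 8.90 × 10^-3 × 2.44 × 10^14 = 2.17 × 10^12 W.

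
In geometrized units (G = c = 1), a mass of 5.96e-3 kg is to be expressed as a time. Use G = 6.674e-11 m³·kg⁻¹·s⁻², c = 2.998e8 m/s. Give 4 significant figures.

1.476e-38 s

Mass → time via G/c³.
5.96e-3 kg × (G/c³) = 1.476e-38 s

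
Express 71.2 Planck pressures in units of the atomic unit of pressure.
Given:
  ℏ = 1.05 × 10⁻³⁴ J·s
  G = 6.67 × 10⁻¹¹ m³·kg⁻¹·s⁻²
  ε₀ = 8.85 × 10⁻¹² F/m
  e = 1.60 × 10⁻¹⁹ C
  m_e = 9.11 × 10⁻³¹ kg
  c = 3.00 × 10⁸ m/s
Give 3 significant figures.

1.11 × 10¹⁰²

Planck pressure: p_P = c⁷/(ℏG²) = 4.68 × 10¹¹³ Pa
atomic unit of pressure: P_au = E_h/a₀³ = m_e⁴e¹⁰/((4πε₀)⁵ℏ⁸) = 3.01 × 10¹³ Pa
71.2 × 4.68 × 10¹¹³ / 3.01 × 10¹³ = 1.11 × 10¹⁰²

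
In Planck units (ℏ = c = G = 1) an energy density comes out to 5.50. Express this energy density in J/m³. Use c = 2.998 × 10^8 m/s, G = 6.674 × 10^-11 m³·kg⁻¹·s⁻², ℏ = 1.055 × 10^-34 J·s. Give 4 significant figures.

2.548 × 10^114 J/m³

One Planck energy density: u_P = c⁷/(ℏG²) = 4.632 × 10^113 J/m³.
5.50 × 4.632 × 10^113 J/m³ = 2.548 × 10^114 J/m³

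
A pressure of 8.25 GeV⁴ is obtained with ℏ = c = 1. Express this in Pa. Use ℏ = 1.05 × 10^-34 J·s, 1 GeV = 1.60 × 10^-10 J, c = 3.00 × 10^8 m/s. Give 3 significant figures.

1.73 × 10^38 Pa

Pressure is [E]/[L]³ = [E]⁴/(ℏc)³.
1 GeV⁴ → 1/(ℏc)³ × (1 GeV in J)⁴ = 2.10 × 10^37 Pa.
Result: 8.25 × 2.10 × 10^37 = 1.73 × 10^38 Pa.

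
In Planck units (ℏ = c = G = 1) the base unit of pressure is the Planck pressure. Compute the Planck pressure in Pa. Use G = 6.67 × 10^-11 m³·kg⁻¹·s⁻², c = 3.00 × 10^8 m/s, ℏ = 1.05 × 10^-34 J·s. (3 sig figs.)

p_P = c⁷/(ℏG²)
  = 2.19 × 10^59 / 4.67 × 10^-55
  = 4.68 × 10^113 Pa

4.68 × 10^113 Pa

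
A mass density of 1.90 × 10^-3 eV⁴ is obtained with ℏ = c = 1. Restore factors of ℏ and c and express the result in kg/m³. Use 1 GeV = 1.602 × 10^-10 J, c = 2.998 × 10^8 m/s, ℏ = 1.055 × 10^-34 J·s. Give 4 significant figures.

Mass density is [E]/(c²[L]³) = [E]⁴/(ℏ³c⁵).
1 GeV⁴ → 1/(ℏ³c⁵) × (1 GeV in J)⁴ = 2.316 × 10^20 kg/m³.
Convert the energy scale: 1.90 × 10^-3 eV⁴ = 1.90 × 10^-39 GeV⁴.
Result: 1.90 × 10^-39 × 2.316 × 10^20 = 4.400 × 10^-19 kg/m³.

4.400 × 10^-19 kg/m³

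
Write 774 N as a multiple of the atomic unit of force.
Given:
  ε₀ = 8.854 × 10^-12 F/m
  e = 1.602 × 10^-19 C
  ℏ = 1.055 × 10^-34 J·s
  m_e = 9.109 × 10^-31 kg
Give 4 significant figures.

atomic unit of force: F_au = E_h/a₀ = m_e²e⁶/((4πε₀)³ℏ⁴) = 8.220 × 10^-8 N.
774 / 8.220 × 10^-8 = 9.416 × 10^9

9.416 × 10^9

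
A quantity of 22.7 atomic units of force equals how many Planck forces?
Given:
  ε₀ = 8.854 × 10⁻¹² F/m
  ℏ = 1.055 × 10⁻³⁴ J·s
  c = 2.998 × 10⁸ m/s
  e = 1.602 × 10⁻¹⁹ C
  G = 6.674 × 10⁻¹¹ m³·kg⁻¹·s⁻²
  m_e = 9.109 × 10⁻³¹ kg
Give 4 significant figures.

atomic unit of force: F_au = E_h/a₀ = m_e²e⁶/((4πε₀)³ℏ⁴) = 8.220 × 10⁻⁸ N
Planck force: F_P = c⁴/G = 1.210 × 10⁴⁴ N
22.7 × 8.220 × 10⁻⁸ / 1.210 × 10⁴⁴ = 1.542 × 10⁻⁵⁰

1.542 × 10⁻⁵⁰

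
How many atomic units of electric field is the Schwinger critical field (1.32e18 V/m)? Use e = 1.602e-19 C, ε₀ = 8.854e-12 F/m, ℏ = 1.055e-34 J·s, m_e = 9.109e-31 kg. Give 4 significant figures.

2.573e6

atomic unit of electric field: E_au = E_h/(e a₀) = m_e²e⁵/((4πε₀)³ℏ⁴) = 5.131e11 V/m.
1.32e18 / 5.131e11 = 2.573e6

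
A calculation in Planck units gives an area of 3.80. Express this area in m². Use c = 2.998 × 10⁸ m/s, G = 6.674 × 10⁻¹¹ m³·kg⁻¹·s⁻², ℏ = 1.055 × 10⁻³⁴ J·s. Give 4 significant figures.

One Planck area: A_P = ℏG/c³ = 2.613 × 10⁻⁷⁰ m².
3.80 × 2.613 × 10⁻⁷⁰ m² = 9.929 × 10⁻⁷⁰ m²

9.929 × 10⁻⁷⁰ m²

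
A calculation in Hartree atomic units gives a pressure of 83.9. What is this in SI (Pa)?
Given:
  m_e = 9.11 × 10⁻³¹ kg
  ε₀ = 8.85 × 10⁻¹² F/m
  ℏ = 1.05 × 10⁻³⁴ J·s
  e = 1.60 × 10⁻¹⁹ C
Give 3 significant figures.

2.53 × 10¹⁵ Pa

One atomic unit of pressure: P_au = E_h/a₀³ = m_e⁴e¹⁰/((4πε₀)⁵ℏ⁸) = 3.01 × 10¹³ Pa.
83.9 × 3.01 × 10¹³ Pa = 2.53 × 10¹⁵ Pa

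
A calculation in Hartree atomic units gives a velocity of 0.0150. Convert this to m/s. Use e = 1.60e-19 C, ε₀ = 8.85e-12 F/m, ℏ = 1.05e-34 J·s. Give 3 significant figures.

One atomic unit of velocity: v_au = e²/(4πε₀ℏ) = 2.19e6 m/s.
0.0150 × 2.19e6 m/s = 3.29e4 m/s

3.29e4 m/s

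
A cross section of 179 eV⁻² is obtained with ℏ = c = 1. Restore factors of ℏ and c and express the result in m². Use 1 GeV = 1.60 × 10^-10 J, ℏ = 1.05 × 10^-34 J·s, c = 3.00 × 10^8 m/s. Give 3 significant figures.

6.94 × 10^-12 m²

Area is [L]² = [E]⁻²·(ℏc)²; restore (ℏc)².
1 GeV⁻² → (ℏc)² × (1 GeV in J)⁻² = 3.88 × 10^-32 m².
Convert the energy scale: 179 eV⁻² = 1.79 × 10^20 GeV⁻².
Result: 1.79 × 10^20 × 3.88 × 10^-32 = 6.94 × 10^-12 m².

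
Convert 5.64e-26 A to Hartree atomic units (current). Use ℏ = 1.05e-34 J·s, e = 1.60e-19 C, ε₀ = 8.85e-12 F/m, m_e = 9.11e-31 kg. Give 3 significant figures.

atomic unit of electric current: I_au = e E_h/ℏ = m_e e⁵/((4πε₀)²ℏ³) = 6.67e-3 A.
5.64e-26 / 6.67e-3 = 8.45e-24

8.45e-24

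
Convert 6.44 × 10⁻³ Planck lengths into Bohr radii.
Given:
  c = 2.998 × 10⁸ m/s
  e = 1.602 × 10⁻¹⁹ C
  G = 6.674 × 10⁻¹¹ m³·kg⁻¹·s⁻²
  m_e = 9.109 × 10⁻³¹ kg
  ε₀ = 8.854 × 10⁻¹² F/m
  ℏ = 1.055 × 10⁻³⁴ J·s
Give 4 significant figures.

1.965 × 10⁻²⁷

Planck length: ℓ_P = √(ℏG/c³) = 1.616 × 10⁻³⁵ m
Bohr radius: a₀ = 4πε₀ℏ²/(m_e e²) = 5.297 × 10⁻¹¹ m
6.44 × 10⁻³ × 1.616 × 10⁻³⁵ / 5.297 × 10⁻¹¹ = 1.965 × 10⁻²⁷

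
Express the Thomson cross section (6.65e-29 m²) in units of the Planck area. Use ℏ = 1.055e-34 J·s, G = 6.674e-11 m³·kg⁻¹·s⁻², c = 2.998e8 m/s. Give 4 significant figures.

Planck area: A_P = ℏG/c³ = 2.613e-70 m².
6.65e-29 / 2.613e-70 = 2.545e41

2.545e41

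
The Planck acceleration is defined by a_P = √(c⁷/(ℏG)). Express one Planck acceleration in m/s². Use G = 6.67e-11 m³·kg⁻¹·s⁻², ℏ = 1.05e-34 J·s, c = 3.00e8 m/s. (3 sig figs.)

a_P = √(c⁷/(ℏG))
  = √(3.12e103)
  = 5.59e51 m/s²

5.59e51 m/s²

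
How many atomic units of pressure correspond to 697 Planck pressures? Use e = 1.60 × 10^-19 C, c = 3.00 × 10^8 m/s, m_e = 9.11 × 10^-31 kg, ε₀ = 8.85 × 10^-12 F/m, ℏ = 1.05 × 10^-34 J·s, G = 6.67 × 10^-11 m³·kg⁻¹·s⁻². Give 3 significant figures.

1.08 × 10^103

Planck pressure: p_P = c⁷/(ℏG²) = 4.68 × 10^113 Pa
atomic unit of pressure: P_au = E_h/a₀³ = m_e⁴e¹⁰/((4πε₀)⁵ℏ⁸) = 3.01 × 10^13 Pa
697 × 4.68 × 10^113 / 3.01 × 10^13 = 1.08 × 10^103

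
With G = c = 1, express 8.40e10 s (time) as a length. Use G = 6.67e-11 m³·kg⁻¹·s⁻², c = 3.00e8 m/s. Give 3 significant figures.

2.52e19 m

Time → length via c.
8.40e10 s × (c) = 2.52e19 m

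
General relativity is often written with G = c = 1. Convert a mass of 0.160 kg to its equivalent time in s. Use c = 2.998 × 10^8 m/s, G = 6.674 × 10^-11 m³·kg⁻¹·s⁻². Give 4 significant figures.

3.963 × 10^-37 s

Mass → time via G/c³.
0.160 kg × (G/c³) = 3.963 × 10^-37 s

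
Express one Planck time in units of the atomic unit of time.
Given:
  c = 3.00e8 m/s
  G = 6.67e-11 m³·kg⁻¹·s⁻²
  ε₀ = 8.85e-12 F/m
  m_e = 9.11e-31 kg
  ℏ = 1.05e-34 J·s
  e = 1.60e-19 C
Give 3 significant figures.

2.24e-27

Planck time: t_P = √(ℏG/c⁵) = 5.37e-44 s
atomic unit of time: τ_au = (4πε₀)²ℏ³/(m_e e⁴) = 2.40e-17 s
ratio = 5.37e-44 / 2.40e-17 = 2.24e-27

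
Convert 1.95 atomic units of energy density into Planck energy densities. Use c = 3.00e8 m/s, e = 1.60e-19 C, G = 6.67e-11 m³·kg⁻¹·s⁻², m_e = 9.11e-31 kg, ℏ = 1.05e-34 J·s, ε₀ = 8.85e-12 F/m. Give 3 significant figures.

1.25e-100

atomic unit of energy density: u_au = E_h/a₀³ = m_e⁴e¹⁰/((4πε₀)⁵ℏ⁸) = 3.01e13 J/m³
Planck energy density: u_P = c⁷/(ℏG²) = 4.68e113 J/m³
1.95 × 3.01e13 / 4.68e113 = 1.25e-100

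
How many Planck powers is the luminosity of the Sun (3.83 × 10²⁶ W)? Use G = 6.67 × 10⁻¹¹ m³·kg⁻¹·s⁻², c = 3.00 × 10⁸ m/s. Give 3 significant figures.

Planck power: P_P = c⁵/G = 3.64 × 10⁵² W.
3.83 × 10²⁶ / 3.64 × 10⁵² = 1.05 × 10⁻²⁶

1.05 × 10⁻²⁶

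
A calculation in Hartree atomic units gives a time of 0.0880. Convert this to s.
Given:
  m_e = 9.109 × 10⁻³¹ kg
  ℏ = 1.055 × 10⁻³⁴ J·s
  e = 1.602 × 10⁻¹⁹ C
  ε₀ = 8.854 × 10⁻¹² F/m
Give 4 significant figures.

2.132 × 10⁻¹⁸ s

One atomic unit of time: τ_au = (4πε₀)²ℏ³/(m_e e⁴) = 2.423 × 10⁻¹⁷ s.
0.0880 × 2.423 × 10⁻¹⁷ s = 2.132 × 10⁻¹⁸ s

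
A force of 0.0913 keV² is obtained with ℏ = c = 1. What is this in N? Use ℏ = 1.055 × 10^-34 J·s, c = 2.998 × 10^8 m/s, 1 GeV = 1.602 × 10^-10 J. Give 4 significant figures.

Force is [E]/[L] = [E]²/(ℏc); restore (ℏc)⁻¹.
1 GeV² → 1/(ℏc) × (1 GeV in J)² = 8.114 × 10^5 N.
Convert the energy scale: 0.0913 keV² = 9.13 × 10^-14 GeV².
Result: 9.13 × 10^-14 × 8.114 × 10^5 = 7.408 × 10^-8 N.

7.408 × 10^-8 N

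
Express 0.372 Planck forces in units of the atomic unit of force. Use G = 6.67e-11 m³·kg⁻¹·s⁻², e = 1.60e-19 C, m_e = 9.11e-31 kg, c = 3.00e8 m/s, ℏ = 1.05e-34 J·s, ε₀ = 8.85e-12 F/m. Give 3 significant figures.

5.42e50

Planck force: F_P = c⁴/G = 1.21e44 N
atomic unit of force: F_au = E_h/a₀ = m_e²e⁶/((4πε₀)³ℏ⁴) = 8.33e-8 N
0.372 × 1.21e44 / 8.33e-8 = 5.42e50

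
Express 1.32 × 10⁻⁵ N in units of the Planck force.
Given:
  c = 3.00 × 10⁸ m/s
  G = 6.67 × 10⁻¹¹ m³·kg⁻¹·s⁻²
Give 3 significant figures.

1.09 × 10⁻⁴⁹

Planck force: F_P = c⁴/G = 1.21 × 10⁴⁴ N.
1.32 × 10⁻⁵ / 1.21 × 10⁴⁴ = 1.09 × 10⁻⁴⁹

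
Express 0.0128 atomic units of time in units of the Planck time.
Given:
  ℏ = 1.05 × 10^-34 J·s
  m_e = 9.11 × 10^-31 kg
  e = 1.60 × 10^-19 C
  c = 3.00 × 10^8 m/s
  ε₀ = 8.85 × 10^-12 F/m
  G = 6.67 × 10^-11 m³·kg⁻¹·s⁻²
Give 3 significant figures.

5.72 × 10^24

atomic unit of time: τ_au = (4πε₀)²ℏ³/(m_e e⁴) = 2.40 × 10^-17 s
Planck time: t_P = √(ℏG/c⁵) = 5.37 × 10^-44 s
0.0128 × 2.40 × 10^-17 / 5.37 × 10^-44 = 5.72 × 10^24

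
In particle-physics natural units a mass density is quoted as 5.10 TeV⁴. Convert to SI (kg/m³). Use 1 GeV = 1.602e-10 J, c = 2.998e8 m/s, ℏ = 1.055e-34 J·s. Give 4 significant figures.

1.181e33 kg/m³

Mass density is [E]/(c²[L]³) = [E]⁴/(ℏ³c⁵).
1 GeV⁴ → 1/(ℏ³c⁵) × (1 GeV in J)⁴ = 2.316e20 kg/m³.
Convert the energy scale: 5.10 TeV⁴ = 5.10e12 GeV⁴.
Result: 5.10e12 × 2.316e20 = 1.181e33 kg/m³.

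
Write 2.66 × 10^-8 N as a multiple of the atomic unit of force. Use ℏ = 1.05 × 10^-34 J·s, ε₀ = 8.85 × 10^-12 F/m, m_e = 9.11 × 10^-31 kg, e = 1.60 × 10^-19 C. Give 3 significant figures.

0.319

atomic unit of force: F_au = E_h/a₀ = m_e²e⁶/((4πε₀)³ℏ⁴) = 8.33 × 10^-8 N.
2.66 × 10^-8 / 8.33 × 10^-8 = 0.319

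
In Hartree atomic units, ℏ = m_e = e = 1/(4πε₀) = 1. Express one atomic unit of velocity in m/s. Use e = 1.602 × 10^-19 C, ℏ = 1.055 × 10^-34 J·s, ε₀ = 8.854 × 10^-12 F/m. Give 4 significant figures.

The unique combination of the constants set to 1 with dimensions of velocity is v_au = e²/(4πε₀ℏ).
  = 2.566 × 10^-38 / 1.174 × 10^-44
  = 2.186 × 10^6 m/s

2.186 × 10^6 m/s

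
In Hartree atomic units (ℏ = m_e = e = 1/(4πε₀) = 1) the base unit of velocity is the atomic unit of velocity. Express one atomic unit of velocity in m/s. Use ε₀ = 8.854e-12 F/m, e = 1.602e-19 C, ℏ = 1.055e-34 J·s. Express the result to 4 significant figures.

v_au = e²/(4πε₀ℏ)
  = 2.566e-38 / 1.174e-44
  = 2.186e6 m/s

2.186e6 m/s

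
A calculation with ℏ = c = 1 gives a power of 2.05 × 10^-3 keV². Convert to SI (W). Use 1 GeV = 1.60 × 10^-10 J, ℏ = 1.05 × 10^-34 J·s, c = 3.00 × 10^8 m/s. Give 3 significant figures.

0.500 W

Power is [E]/[T] = [E]²/ℏ.
1 GeV² → 1/ℏ × (1 GeV in J)² = 2.44 × 10^14 W.
Convert the energy scale: 2.05 × 10^-3 keV² = 2.05 × 10^-15 GeV².
Result: 2.05 × 10^-15 × 2.44 × 10^14 = 0.500 W.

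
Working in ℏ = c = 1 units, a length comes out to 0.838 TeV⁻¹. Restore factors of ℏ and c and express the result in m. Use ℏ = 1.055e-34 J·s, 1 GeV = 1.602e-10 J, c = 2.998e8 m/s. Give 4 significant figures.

1.654e-19 m

A length is [E]⁻¹ in ℏ=c=1; restore one factor of ℏc.
1 GeV⁻¹ → ℏc × (1 GeV in J)⁻¹ = 1.974e-16 m.
Convert the energy scale: 0.838 TeV⁻¹ = 8.38e-4 GeV⁻¹.
Result: 8.38e-4 × 1.974e-16 = 1.654e-19 m.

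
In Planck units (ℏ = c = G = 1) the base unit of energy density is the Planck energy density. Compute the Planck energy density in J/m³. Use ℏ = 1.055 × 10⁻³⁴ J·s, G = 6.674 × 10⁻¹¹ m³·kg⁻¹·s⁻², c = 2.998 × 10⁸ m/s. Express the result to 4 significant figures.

u_P = c⁷/(ℏG²)
  = 2.177 × 10⁵⁹ / 4.699 × 10⁻⁵⁵
  = 4.632 × 10¹¹³ J/m³

4.632 × 10¹¹³ J/m³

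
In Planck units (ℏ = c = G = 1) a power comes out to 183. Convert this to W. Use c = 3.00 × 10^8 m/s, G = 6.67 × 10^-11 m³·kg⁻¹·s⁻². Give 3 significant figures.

6.67 × 10^54 W

One Planck power: P_P = c⁵/G = 3.64 × 10^52 W.
183 × 3.64 × 10^52 W = 6.67 × 10^54 W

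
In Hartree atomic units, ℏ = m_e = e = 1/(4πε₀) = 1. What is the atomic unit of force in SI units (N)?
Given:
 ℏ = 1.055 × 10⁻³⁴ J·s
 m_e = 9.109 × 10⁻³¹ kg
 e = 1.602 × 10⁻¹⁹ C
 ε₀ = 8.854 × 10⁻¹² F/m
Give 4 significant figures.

The unique combination of the constants set to 1 with dimensions of force is F_au = E_h/a₀ = m_e²e⁶/((4πε₀)³ℏ⁴).
E_h = 4.354 × 10⁻¹⁸ J
a₀ = 5.297 × 10⁻¹¹ m
E_h/a₀ = 8.220 × 10⁻⁸ N

8.220 × 10⁻⁸ N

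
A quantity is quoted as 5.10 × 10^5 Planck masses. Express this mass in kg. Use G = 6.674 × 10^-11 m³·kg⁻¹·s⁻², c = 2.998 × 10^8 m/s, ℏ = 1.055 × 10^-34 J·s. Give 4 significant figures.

One Planck mass: m_P = √(ℏc/G) = 2.177 × 10^-8 kg.
5.10 × 10^5 × 2.177 × 10^-8 kg = 0.01110 kg

0.01110 kg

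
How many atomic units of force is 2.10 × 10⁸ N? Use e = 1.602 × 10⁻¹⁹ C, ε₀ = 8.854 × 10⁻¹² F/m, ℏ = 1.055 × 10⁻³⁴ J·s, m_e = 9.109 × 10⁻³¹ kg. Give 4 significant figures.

atomic unit of force: F_au = E_h/a₀ = m_e²e⁶/((4πε₀)³ℏ⁴) = 8.220 × 10⁻⁸ N.
2.10 × 10⁸ / 8.220 × 10⁻⁸ = 2.555 × 10¹⁵

2.555 × 10¹⁵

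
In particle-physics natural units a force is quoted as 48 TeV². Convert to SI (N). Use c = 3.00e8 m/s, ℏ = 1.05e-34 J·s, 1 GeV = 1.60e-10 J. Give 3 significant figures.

Force is [E]/[L] = [E]²/(ℏc); restore (ℏc)⁻¹.
1 GeV² → 1/(ℏc) × (1 GeV in J)² = 8.13e5 N.
Convert the energy scale: 48 TeV² = 4.80e7 GeV².
Result: 4.80e7 × 8.13e5 = 3.90e13 N.

3.90e13 N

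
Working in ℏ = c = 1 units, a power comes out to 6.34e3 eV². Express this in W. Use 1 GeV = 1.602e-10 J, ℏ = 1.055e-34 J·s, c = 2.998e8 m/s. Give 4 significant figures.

Power is [E]/[T] = [E]²/ℏ.
1 GeV² → 1/ℏ × (1 GeV in J)² = 2.433e14 W.
Convert the energy scale: 6.34e3 eV² = 6.34e-15 GeV².
Result: 6.34e-15 × 2.433e14 = 1.542 W.

1.542 W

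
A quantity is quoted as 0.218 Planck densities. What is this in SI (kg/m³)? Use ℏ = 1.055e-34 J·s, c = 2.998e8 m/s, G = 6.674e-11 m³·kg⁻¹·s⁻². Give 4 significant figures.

One Planck density: ρ_P = c⁵/(ℏG²) = 5.154e96 kg/m³.
0.218 × 5.154e96 kg/m³ = 1.124e96 kg/m³

1.124e96 kg/m³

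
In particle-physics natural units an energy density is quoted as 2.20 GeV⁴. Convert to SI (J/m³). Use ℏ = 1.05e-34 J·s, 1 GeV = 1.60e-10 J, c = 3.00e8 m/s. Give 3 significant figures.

[E]/[L]³ = [E]⁴/(ℏc)³; restore (ℏc)⁻³.
1 GeV⁴ → 1/(ℏc)³ × (1 GeV in J)⁴ = 2.10e37 J/m³.
Result: 2.20 × 2.10e37 = 4.61e37 J/m³.

4.61e37 J/m³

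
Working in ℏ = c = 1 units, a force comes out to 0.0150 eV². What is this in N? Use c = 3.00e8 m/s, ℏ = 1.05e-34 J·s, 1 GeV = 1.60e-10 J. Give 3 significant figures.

1.22e-14 N

Force is [E]/[L] = [E]²/(ℏc); restore (ℏc)⁻¹.
1 GeV² → 1/(ℏc) × (1 GeV in J)² = 8.13e5 N.
Convert the energy scale: 0.0150 eV² = 1.50e-20 GeV².
Result: 1.50e-20 × 8.13e5 = 1.22e-14 N.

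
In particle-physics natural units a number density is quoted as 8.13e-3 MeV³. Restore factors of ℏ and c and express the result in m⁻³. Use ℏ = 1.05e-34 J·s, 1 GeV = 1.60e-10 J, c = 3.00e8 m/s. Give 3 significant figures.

1.07e36 m⁻³

Number density is [L]⁻³ = [E]³/(ℏc)³.
1 GeV³ → 1/(ℏc)³ × (1 GeV in J)³ = 1.31e47 m⁻³.
Convert the energy scale: 8.13e-3 MeV³ = 8.13e-12 GeV³.
Result: 8.13e-12 × 1.31e47 = 1.07e36 m⁻³.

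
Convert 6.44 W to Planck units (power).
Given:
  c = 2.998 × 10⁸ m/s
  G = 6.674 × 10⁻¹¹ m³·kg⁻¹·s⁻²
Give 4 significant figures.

Planck power: P_P = c⁵/G = 3.629 × 10⁵² W.
6.44 / 3.629 × 10⁵² = 1.775 × 10⁻⁵²

1.775 × 10⁻⁵²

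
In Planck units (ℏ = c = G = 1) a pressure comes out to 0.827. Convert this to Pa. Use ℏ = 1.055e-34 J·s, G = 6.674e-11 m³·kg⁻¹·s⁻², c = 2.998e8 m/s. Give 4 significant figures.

3.831e113 Pa

One Planck pressure: p_P = c⁷/(ℏG²) = 4.632e113 Pa.
0.827 × 4.632e113 Pa = 3.831e113 Pa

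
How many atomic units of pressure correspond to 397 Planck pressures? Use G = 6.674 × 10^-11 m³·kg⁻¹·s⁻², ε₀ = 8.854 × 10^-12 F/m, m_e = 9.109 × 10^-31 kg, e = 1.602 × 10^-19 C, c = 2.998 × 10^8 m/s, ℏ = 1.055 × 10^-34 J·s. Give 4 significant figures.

6.278 × 10^102

Planck pressure: p_P = c⁷/(ℏG²) = 4.632 × 10^113 Pa
atomic unit of pressure: P_au = E_h/a₀³ = m_e⁴e¹⁰/((4πε₀)⁵ℏ⁸) = 2.929 × 10^13 Pa
397 × 4.632 × 10^113 / 2.929 × 10^13 = 6.278 × 10^102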